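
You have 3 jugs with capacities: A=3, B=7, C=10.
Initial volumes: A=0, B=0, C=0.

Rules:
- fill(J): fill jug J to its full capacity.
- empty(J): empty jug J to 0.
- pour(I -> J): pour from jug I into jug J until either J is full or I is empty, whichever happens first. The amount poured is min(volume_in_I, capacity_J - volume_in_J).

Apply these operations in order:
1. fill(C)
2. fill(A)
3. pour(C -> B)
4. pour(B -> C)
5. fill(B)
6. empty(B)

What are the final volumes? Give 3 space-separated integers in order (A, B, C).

Answer: 3 0 10

Derivation:
Step 1: fill(C) -> (A=0 B=0 C=10)
Step 2: fill(A) -> (A=3 B=0 C=10)
Step 3: pour(C -> B) -> (A=3 B=7 C=3)
Step 4: pour(B -> C) -> (A=3 B=0 C=10)
Step 5: fill(B) -> (A=3 B=7 C=10)
Step 6: empty(B) -> (A=3 B=0 C=10)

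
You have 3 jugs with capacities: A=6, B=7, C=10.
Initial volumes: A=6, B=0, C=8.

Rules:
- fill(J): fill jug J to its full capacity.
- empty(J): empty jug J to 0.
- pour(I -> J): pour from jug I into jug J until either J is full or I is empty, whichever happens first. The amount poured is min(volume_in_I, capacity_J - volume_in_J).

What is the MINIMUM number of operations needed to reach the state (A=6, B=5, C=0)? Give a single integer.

Answer: 3

Derivation:
BFS from (A=6, B=0, C=8). One shortest path:
  1. fill(B) -> (A=6 B=7 C=8)
  2. pour(B -> C) -> (A=6 B=5 C=10)
  3. empty(C) -> (A=6 B=5 C=0)
Reached target in 3 moves.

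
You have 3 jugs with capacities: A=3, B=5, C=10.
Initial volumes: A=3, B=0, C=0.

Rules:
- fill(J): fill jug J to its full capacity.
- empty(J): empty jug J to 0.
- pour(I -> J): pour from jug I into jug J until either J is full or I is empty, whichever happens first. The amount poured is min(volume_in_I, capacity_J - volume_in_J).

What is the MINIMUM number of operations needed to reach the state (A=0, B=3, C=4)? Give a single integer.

Answer: 6

Derivation:
BFS from (A=3, B=0, C=0). One shortest path:
  1. empty(A) -> (A=0 B=0 C=0)
  2. fill(C) -> (A=0 B=0 C=10)
  3. pour(C -> A) -> (A=3 B=0 C=7)
  4. empty(A) -> (A=0 B=0 C=7)
  5. pour(C -> A) -> (A=3 B=0 C=4)
  6. pour(A -> B) -> (A=0 B=3 C=4)
Reached target in 6 moves.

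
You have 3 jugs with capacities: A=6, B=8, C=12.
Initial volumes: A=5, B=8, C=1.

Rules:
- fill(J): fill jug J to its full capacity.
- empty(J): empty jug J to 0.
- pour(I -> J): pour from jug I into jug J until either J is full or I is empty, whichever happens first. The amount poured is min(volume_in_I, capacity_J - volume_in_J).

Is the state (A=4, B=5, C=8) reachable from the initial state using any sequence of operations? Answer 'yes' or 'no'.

BFS explored all 434 reachable states.
Reachable set includes: (0,0,0), (0,0,1), (0,0,2), (0,0,3), (0,0,4), (0,0,5), (0,0,6), (0,0,7), (0,0,8), (0,0,9), (0,0,10), (0,0,11) ...
Target (A=4, B=5, C=8) not in reachable set → no.

Answer: no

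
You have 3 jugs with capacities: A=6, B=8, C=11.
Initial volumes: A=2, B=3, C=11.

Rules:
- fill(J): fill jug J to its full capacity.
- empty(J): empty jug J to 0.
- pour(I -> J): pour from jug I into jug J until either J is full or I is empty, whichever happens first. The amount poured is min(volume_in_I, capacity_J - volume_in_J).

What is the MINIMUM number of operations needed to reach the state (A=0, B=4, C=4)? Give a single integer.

BFS from (A=2, B=3, C=11). One shortest path:
  1. pour(B -> A) -> (A=5 B=0 C=11)
  2. pour(C -> A) -> (A=6 B=0 C=10)
  3. pour(A -> B) -> (A=0 B=6 C=10)
  4. pour(C -> A) -> (A=6 B=6 C=4)
  5. pour(A -> B) -> (A=4 B=8 C=4)
  6. empty(B) -> (A=4 B=0 C=4)
  7. pour(A -> B) -> (A=0 B=4 C=4)
Reached target in 7 moves.

Answer: 7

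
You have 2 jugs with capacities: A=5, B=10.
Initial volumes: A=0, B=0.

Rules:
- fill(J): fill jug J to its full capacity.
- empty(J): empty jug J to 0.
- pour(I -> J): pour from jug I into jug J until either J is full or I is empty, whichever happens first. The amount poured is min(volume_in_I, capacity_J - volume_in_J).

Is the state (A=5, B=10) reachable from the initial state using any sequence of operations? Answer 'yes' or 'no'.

BFS from (A=0, B=0):
  1. fill(A) -> (A=5 B=0)
  2. fill(B) -> (A=5 B=10)
Target reached → yes.

Answer: yes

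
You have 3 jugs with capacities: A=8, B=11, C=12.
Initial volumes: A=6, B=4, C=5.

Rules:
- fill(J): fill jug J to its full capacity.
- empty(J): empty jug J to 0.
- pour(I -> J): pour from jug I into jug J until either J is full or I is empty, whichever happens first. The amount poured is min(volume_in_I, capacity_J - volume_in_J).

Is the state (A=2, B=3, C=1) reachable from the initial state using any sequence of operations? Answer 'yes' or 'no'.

Answer: no

Derivation:
BFS explored all 635 reachable states.
Reachable set includes: (0,0,0), (0,0,1), (0,0,2), (0,0,3), (0,0,4), (0,0,5), (0,0,6), (0,0,7), (0,0,8), (0,0,9), (0,0,10), (0,0,11) ...
Target (A=2, B=3, C=1) not in reachable set → no.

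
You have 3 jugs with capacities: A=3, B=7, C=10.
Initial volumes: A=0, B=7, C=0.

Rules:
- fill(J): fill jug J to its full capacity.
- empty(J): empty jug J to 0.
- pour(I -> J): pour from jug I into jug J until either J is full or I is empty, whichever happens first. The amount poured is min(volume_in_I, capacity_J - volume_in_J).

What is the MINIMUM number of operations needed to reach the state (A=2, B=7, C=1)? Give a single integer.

BFS from (A=0, B=7, C=0). One shortest path:
  1. fill(A) -> (A=3 B=7 C=0)
  2. pour(B -> C) -> (A=3 B=0 C=7)
  3. pour(A -> B) -> (A=0 B=3 C=7)
  4. pour(C -> A) -> (A=3 B=3 C=4)
  5. pour(A -> B) -> (A=0 B=6 C=4)
  6. pour(C -> A) -> (A=3 B=6 C=1)
  7. pour(A -> B) -> (A=2 B=7 C=1)
Reached target in 7 moves.

Answer: 7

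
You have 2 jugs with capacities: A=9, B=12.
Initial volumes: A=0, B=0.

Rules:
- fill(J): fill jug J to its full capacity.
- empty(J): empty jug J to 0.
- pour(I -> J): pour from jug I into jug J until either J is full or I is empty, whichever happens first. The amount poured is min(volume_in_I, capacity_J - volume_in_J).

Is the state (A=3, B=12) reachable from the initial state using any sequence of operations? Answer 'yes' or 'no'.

Answer: yes

Derivation:
BFS from (A=0, B=0):
  1. fill(B) -> (A=0 B=12)
  2. pour(B -> A) -> (A=9 B=3)
  3. empty(A) -> (A=0 B=3)
  4. pour(B -> A) -> (A=3 B=0)
  5. fill(B) -> (A=3 B=12)
Target reached → yes.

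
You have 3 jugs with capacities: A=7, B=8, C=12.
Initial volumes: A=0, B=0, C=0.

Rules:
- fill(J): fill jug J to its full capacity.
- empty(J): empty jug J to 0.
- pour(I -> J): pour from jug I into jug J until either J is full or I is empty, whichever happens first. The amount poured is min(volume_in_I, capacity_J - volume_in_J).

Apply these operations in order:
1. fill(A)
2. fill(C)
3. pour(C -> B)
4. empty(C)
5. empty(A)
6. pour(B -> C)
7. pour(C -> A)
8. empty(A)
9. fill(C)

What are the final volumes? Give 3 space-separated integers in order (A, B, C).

Step 1: fill(A) -> (A=7 B=0 C=0)
Step 2: fill(C) -> (A=7 B=0 C=12)
Step 3: pour(C -> B) -> (A=7 B=8 C=4)
Step 4: empty(C) -> (A=7 B=8 C=0)
Step 5: empty(A) -> (A=0 B=8 C=0)
Step 6: pour(B -> C) -> (A=0 B=0 C=8)
Step 7: pour(C -> A) -> (A=7 B=0 C=1)
Step 8: empty(A) -> (A=0 B=0 C=1)
Step 9: fill(C) -> (A=0 B=0 C=12)

Answer: 0 0 12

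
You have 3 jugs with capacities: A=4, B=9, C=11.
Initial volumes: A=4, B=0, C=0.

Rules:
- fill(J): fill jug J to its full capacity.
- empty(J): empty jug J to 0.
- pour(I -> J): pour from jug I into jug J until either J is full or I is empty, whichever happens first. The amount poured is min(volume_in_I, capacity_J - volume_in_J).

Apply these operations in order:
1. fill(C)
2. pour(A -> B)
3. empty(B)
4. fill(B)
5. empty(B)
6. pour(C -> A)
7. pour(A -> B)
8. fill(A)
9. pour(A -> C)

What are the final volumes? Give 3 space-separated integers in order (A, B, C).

Step 1: fill(C) -> (A=4 B=0 C=11)
Step 2: pour(A -> B) -> (A=0 B=4 C=11)
Step 3: empty(B) -> (A=0 B=0 C=11)
Step 4: fill(B) -> (A=0 B=9 C=11)
Step 5: empty(B) -> (A=0 B=0 C=11)
Step 6: pour(C -> A) -> (A=4 B=0 C=7)
Step 7: pour(A -> B) -> (A=0 B=4 C=7)
Step 8: fill(A) -> (A=4 B=4 C=7)
Step 9: pour(A -> C) -> (A=0 B=4 C=11)

Answer: 0 4 11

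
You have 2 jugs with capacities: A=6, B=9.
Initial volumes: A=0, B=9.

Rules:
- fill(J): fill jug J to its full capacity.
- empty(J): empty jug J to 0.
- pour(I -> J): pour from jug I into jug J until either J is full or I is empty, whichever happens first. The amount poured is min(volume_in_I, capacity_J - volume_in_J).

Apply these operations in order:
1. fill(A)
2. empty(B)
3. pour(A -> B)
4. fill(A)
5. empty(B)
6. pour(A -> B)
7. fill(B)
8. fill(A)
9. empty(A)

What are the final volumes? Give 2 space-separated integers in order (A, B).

Step 1: fill(A) -> (A=6 B=9)
Step 2: empty(B) -> (A=6 B=0)
Step 3: pour(A -> B) -> (A=0 B=6)
Step 4: fill(A) -> (A=6 B=6)
Step 5: empty(B) -> (A=6 B=0)
Step 6: pour(A -> B) -> (A=0 B=6)
Step 7: fill(B) -> (A=0 B=9)
Step 8: fill(A) -> (A=6 B=9)
Step 9: empty(A) -> (A=0 B=9)

Answer: 0 9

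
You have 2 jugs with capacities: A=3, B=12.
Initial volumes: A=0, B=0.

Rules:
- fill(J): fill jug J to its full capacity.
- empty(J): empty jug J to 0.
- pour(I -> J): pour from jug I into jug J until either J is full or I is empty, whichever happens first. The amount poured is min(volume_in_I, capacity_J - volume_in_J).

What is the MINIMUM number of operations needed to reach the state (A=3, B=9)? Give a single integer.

BFS from (A=0, B=0). One shortest path:
  1. fill(B) -> (A=0 B=12)
  2. pour(B -> A) -> (A=3 B=9)
Reached target in 2 moves.

Answer: 2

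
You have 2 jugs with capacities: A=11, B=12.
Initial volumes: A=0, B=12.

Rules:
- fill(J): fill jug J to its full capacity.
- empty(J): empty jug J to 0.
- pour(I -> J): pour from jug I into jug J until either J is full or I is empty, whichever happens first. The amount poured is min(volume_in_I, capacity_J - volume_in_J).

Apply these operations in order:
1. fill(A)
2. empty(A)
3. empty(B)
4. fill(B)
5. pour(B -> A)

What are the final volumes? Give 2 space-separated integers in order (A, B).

Answer: 11 1

Derivation:
Step 1: fill(A) -> (A=11 B=12)
Step 2: empty(A) -> (A=0 B=12)
Step 3: empty(B) -> (A=0 B=0)
Step 4: fill(B) -> (A=0 B=12)
Step 5: pour(B -> A) -> (A=11 B=1)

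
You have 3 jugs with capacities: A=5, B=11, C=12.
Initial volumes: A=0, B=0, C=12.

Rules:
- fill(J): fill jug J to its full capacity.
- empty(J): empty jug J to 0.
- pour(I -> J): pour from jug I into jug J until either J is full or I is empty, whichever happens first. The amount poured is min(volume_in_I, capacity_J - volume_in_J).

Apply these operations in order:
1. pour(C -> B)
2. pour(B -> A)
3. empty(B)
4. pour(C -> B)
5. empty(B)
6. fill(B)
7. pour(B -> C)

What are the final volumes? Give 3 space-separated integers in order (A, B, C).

Step 1: pour(C -> B) -> (A=0 B=11 C=1)
Step 2: pour(B -> A) -> (A=5 B=6 C=1)
Step 3: empty(B) -> (A=5 B=0 C=1)
Step 4: pour(C -> B) -> (A=5 B=1 C=0)
Step 5: empty(B) -> (A=5 B=0 C=0)
Step 6: fill(B) -> (A=5 B=11 C=0)
Step 7: pour(B -> C) -> (A=5 B=0 C=11)

Answer: 5 0 11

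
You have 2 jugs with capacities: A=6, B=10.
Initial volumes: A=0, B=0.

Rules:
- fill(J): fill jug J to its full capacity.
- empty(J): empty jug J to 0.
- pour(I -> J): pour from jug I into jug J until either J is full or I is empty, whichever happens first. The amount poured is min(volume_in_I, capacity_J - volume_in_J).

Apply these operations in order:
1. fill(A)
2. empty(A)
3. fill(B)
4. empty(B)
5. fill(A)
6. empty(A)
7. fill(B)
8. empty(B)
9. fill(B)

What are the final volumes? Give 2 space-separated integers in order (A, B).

Answer: 0 10

Derivation:
Step 1: fill(A) -> (A=6 B=0)
Step 2: empty(A) -> (A=0 B=0)
Step 3: fill(B) -> (A=0 B=10)
Step 4: empty(B) -> (A=0 B=0)
Step 5: fill(A) -> (A=6 B=0)
Step 6: empty(A) -> (A=0 B=0)
Step 7: fill(B) -> (A=0 B=10)
Step 8: empty(B) -> (A=0 B=0)
Step 9: fill(B) -> (A=0 B=10)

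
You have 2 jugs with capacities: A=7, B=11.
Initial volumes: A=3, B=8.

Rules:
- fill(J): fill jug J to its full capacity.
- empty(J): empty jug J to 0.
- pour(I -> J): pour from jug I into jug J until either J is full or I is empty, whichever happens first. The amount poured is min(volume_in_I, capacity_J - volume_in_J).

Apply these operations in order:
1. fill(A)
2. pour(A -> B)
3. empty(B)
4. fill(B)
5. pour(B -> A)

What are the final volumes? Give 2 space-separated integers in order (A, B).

Step 1: fill(A) -> (A=7 B=8)
Step 2: pour(A -> B) -> (A=4 B=11)
Step 3: empty(B) -> (A=4 B=0)
Step 4: fill(B) -> (A=4 B=11)
Step 5: pour(B -> A) -> (A=7 B=8)

Answer: 7 8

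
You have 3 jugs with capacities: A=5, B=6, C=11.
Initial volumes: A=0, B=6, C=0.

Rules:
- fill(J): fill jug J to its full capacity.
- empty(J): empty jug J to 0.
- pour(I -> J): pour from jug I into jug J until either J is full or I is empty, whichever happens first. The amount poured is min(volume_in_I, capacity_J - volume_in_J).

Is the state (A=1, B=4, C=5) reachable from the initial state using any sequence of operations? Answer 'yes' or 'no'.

Answer: no

Derivation:
BFS explored all 304 reachable states.
Reachable set includes: (0,0,0), (0,0,1), (0,0,2), (0,0,3), (0,0,4), (0,0,5), (0,0,6), (0,0,7), (0,0,8), (0,0,9), (0,0,10), (0,0,11) ...
Target (A=1, B=4, C=5) not in reachable set → no.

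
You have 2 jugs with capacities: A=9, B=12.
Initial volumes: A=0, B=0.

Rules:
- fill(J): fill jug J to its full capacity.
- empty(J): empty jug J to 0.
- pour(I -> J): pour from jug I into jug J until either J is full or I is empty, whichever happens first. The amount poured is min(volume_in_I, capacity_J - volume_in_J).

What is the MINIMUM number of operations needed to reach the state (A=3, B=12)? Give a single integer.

Answer: 5

Derivation:
BFS from (A=0, B=0). One shortest path:
  1. fill(B) -> (A=0 B=12)
  2. pour(B -> A) -> (A=9 B=3)
  3. empty(A) -> (A=0 B=3)
  4. pour(B -> A) -> (A=3 B=0)
  5. fill(B) -> (A=3 B=12)
Reached target in 5 moves.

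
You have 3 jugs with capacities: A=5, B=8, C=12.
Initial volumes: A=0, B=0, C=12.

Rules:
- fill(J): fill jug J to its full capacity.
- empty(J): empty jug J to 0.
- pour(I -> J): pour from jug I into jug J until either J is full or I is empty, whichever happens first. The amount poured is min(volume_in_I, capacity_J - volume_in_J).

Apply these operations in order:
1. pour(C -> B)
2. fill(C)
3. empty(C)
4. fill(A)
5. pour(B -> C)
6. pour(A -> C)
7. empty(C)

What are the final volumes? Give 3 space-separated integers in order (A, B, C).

Step 1: pour(C -> B) -> (A=0 B=8 C=4)
Step 2: fill(C) -> (A=0 B=8 C=12)
Step 3: empty(C) -> (A=0 B=8 C=0)
Step 4: fill(A) -> (A=5 B=8 C=0)
Step 5: pour(B -> C) -> (A=5 B=0 C=8)
Step 6: pour(A -> C) -> (A=1 B=0 C=12)
Step 7: empty(C) -> (A=1 B=0 C=0)

Answer: 1 0 0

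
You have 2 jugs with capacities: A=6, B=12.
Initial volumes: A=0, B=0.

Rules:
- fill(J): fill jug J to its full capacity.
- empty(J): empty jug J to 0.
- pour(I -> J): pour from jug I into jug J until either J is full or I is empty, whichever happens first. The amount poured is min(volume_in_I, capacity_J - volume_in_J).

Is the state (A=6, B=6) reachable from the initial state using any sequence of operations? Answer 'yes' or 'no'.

BFS from (A=0, B=0):
  1. fill(B) -> (A=0 B=12)
  2. pour(B -> A) -> (A=6 B=6)
Target reached → yes.

Answer: yes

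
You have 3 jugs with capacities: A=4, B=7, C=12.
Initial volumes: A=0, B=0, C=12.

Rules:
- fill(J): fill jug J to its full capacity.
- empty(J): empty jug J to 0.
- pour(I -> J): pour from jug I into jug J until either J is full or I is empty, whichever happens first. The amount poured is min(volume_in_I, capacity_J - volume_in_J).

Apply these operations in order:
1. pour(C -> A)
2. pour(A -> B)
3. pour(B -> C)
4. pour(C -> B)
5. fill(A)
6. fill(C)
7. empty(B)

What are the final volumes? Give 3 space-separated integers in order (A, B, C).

Step 1: pour(C -> A) -> (A=4 B=0 C=8)
Step 2: pour(A -> B) -> (A=0 B=4 C=8)
Step 3: pour(B -> C) -> (A=0 B=0 C=12)
Step 4: pour(C -> B) -> (A=0 B=7 C=5)
Step 5: fill(A) -> (A=4 B=7 C=5)
Step 6: fill(C) -> (A=4 B=7 C=12)
Step 7: empty(B) -> (A=4 B=0 C=12)

Answer: 4 0 12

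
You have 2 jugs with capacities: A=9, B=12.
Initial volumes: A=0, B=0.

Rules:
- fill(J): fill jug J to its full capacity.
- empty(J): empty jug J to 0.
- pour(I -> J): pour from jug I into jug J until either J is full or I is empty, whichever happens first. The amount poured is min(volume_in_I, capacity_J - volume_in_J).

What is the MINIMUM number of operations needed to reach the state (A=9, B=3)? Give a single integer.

BFS from (A=0, B=0). One shortest path:
  1. fill(B) -> (A=0 B=12)
  2. pour(B -> A) -> (A=9 B=3)
Reached target in 2 moves.

Answer: 2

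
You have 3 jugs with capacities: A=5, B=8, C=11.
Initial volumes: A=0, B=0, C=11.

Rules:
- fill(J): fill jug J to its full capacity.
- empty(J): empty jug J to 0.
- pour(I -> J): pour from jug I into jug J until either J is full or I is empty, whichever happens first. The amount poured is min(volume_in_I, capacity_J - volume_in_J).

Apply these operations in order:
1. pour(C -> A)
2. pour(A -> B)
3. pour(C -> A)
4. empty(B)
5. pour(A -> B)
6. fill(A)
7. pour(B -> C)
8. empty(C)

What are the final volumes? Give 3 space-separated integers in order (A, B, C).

Answer: 5 0 0

Derivation:
Step 1: pour(C -> A) -> (A=5 B=0 C=6)
Step 2: pour(A -> B) -> (A=0 B=5 C=6)
Step 3: pour(C -> A) -> (A=5 B=5 C=1)
Step 4: empty(B) -> (A=5 B=0 C=1)
Step 5: pour(A -> B) -> (A=0 B=5 C=1)
Step 6: fill(A) -> (A=5 B=5 C=1)
Step 7: pour(B -> C) -> (A=5 B=0 C=6)
Step 8: empty(C) -> (A=5 B=0 C=0)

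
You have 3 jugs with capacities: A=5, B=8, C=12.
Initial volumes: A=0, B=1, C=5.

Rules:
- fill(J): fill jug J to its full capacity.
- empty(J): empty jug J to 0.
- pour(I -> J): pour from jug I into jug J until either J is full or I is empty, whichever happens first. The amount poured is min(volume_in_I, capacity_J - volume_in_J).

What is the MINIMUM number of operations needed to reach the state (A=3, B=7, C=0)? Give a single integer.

BFS from (A=0, B=1, C=5). One shortest path:
  1. pour(C -> B) -> (A=0 B=6 C=0)
  2. fill(C) -> (A=0 B=6 C=12)
  3. pour(C -> A) -> (A=5 B=6 C=7)
  4. pour(A -> B) -> (A=3 B=8 C=7)
  5. empty(B) -> (A=3 B=0 C=7)
  6. pour(C -> B) -> (A=3 B=7 C=0)
Reached target in 6 moves.

Answer: 6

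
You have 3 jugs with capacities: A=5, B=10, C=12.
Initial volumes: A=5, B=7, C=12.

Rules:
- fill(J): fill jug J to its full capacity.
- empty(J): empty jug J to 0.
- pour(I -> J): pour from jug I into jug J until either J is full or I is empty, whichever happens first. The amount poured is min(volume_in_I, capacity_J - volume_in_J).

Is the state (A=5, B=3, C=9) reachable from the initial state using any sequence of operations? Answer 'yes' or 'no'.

BFS from (A=5, B=7, C=12):
  1. empty(C) -> (A=5 B=7 C=0)
  2. pour(A -> C) -> (A=0 B=7 C=5)
  3. fill(A) -> (A=5 B=7 C=5)
  4. pour(A -> B) -> (A=2 B=10 C=5)
  5. pour(B -> C) -> (A=2 B=3 C=12)
  6. pour(C -> A) -> (A=5 B=3 C=9)
Target reached → yes.

Answer: yes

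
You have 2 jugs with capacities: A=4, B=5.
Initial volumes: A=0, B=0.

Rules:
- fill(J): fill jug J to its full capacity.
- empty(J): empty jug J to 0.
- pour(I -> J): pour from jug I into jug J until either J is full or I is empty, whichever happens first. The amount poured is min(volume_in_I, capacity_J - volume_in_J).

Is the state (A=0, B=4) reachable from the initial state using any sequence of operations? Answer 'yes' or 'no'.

Answer: yes

Derivation:
BFS from (A=0, B=0):
  1. fill(A) -> (A=4 B=0)
  2. pour(A -> B) -> (A=0 B=4)
Target reached → yes.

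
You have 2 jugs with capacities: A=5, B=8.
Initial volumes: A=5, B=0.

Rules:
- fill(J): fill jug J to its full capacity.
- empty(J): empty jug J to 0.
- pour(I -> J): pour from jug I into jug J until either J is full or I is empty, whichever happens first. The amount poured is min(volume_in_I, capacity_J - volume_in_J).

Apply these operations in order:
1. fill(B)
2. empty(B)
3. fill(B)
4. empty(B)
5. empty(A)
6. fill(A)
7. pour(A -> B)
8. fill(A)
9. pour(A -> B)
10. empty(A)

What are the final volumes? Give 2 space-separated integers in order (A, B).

Answer: 0 8

Derivation:
Step 1: fill(B) -> (A=5 B=8)
Step 2: empty(B) -> (A=5 B=0)
Step 3: fill(B) -> (A=5 B=8)
Step 4: empty(B) -> (A=5 B=0)
Step 5: empty(A) -> (A=0 B=0)
Step 6: fill(A) -> (A=5 B=0)
Step 7: pour(A -> B) -> (A=0 B=5)
Step 8: fill(A) -> (A=5 B=5)
Step 9: pour(A -> B) -> (A=2 B=8)
Step 10: empty(A) -> (A=0 B=8)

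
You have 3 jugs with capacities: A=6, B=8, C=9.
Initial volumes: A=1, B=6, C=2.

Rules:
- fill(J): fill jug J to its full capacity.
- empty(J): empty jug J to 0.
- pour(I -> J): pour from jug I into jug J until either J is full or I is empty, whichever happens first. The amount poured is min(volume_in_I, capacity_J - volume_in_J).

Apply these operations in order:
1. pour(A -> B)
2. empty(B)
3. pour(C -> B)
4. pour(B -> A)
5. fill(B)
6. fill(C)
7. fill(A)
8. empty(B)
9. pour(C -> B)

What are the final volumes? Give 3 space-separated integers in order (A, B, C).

Answer: 6 8 1

Derivation:
Step 1: pour(A -> B) -> (A=0 B=7 C=2)
Step 2: empty(B) -> (A=0 B=0 C=2)
Step 3: pour(C -> B) -> (A=0 B=2 C=0)
Step 4: pour(B -> A) -> (A=2 B=0 C=0)
Step 5: fill(B) -> (A=2 B=8 C=0)
Step 6: fill(C) -> (A=2 B=8 C=9)
Step 7: fill(A) -> (A=6 B=8 C=9)
Step 8: empty(B) -> (A=6 B=0 C=9)
Step 9: pour(C -> B) -> (A=6 B=8 C=1)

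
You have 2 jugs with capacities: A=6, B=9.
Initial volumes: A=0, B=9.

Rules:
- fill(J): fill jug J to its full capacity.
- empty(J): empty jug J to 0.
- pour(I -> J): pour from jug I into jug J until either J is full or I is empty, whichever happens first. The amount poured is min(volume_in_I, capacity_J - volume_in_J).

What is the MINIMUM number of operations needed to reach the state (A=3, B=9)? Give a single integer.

BFS from (A=0, B=9). One shortest path:
  1. pour(B -> A) -> (A=6 B=3)
  2. empty(A) -> (A=0 B=3)
  3. pour(B -> A) -> (A=3 B=0)
  4. fill(B) -> (A=3 B=9)
Reached target in 4 moves.

Answer: 4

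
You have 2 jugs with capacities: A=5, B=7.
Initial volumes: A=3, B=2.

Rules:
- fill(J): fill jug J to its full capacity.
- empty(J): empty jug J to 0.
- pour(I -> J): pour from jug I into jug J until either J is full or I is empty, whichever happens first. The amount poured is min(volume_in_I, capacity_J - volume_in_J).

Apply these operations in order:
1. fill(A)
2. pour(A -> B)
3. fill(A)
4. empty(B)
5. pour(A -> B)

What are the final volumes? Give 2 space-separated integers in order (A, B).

Answer: 0 5

Derivation:
Step 1: fill(A) -> (A=5 B=2)
Step 2: pour(A -> B) -> (A=0 B=7)
Step 3: fill(A) -> (A=5 B=7)
Step 4: empty(B) -> (A=5 B=0)
Step 5: pour(A -> B) -> (A=0 B=5)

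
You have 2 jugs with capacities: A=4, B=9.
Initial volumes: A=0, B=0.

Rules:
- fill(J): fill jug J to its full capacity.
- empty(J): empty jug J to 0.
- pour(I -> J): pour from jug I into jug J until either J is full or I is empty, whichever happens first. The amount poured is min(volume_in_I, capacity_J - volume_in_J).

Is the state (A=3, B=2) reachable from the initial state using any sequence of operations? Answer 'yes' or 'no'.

Answer: no

Derivation:
BFS explored all 26 reachable states.
Reachable set includes: (0,0), (0,1), (0,2), (0,3), (0,4), (0,5), (0,6), (0,7), (0,8), (0,9), (1,0), (1,9) ...
Target (A=3, B=2) not in reachable set → no.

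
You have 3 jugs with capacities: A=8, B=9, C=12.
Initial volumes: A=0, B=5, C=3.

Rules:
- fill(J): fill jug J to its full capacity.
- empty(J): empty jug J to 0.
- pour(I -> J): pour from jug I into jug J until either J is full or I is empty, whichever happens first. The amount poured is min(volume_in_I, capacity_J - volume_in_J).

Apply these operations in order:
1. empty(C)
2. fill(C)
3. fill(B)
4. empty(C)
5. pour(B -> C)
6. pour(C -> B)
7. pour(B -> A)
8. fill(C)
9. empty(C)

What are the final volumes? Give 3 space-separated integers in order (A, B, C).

Answer: 8 1 0

Derivation:
Step 1: empty(C) -> (A=0 B=5 C=0)
Step 2: fill(C) -> (A=0 B=5 C=12)
Step 3: fill(B) -> (A=0 B=9 C=12)
Step 4: empty(C) -> (A=0 B=9 C=0)
Step 5: pour(B -> C) -> (A=0 B=0 C=9)
Step 6: pour(C -> B) -> (A=0 B=9 C=0)
Step 7: pour(B -> A) -> (A=8 B=1 C=0)
Step 8: fill(C) -> (A=8 B=1 C=12)
Step 9: empty(C) -> (A=8 B=1 C=0)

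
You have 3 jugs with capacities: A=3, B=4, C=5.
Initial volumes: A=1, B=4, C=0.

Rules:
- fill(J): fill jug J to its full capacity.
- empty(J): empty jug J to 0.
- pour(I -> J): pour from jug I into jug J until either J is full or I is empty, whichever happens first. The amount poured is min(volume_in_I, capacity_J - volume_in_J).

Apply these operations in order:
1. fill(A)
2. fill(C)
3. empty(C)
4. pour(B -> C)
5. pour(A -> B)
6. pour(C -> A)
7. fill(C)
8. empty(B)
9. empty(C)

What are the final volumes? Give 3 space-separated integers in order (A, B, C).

Step 1: fill(A) -> (A=3 B=4 C=0)
Step 2: fill(C) -> (A=3 B=4 C=5)
Step 3: empty(C) -> (A=3 B=4 C=0)
Step 4: pour(B -> C) -> (A=3 B=0 C=4)
Step 5: pour(A -> B) -> (A=0 B=3 C=4)
Step 6: pour(C -> A) -> (A=3 B=3 C=1)
Step 7: fill(C) -> (A=3 B=3 C=5)
Step 8: empty(B) -> (A=3 B=0 C=5)
Step 9: empty(C) -> (A=3 B=0 C=0)

Answer: 3 0 0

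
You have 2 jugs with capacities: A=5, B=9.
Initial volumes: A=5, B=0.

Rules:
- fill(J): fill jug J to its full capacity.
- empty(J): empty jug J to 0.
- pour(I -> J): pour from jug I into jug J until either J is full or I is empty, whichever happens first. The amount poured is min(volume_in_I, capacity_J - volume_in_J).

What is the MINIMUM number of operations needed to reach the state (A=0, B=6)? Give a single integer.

Answer: 7

Derivation:
BFS from (A=5, B=0). One shortest path:
  1. pour(A -> B) -> (A=0 B=5)
  2. fill(A) -> (A=5 B=5)
  3. pour(A -> B) -> (A=1 B=9)
  4. empty(B) -> (A=1 B=0)
  5. pour(A -> B) -> (A=0 B=1)
  6. fill(A) -> (A=5 B=1)
  7. pour(A -> B) -> (A=0 B=6)
Reached target in 7 moves.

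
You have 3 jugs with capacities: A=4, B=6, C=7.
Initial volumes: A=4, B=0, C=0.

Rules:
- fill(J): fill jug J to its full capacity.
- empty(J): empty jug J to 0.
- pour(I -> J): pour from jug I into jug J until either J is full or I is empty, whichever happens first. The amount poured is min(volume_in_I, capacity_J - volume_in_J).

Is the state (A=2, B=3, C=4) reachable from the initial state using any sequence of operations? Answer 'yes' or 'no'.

Answer: no

Derivation:
BFS explored all 190 reachable states.
Reachable set includes: (0,0,0), (0,0,1), (0,0,2), (0,0,3), (0,0,4), (0,0,5), (0,0,6), (0,0,7), (0,1,0), (0,1,1), (0,1,2), (0,1,3) ...
Target (A=2, B=3, C=4) not in reachable set → no.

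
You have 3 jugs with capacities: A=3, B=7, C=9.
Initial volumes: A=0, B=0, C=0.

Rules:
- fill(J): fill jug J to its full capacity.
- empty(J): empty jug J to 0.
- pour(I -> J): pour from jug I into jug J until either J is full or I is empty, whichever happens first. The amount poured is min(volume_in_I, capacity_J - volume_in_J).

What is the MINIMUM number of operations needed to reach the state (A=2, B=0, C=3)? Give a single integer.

BFS from (A=0, B=0, C=0). One shortest path:
  1. fill(A) -> (A=3 B=0 C=0)
  2. fill(C) -> (A=3 B=0 C=9)
  3. pour(C -> B) -> (A=3 B=7 C=2)
  4. empty(B) -> (A=3 B=0 C=2)
  5. pour(A -> B) -> (A=0 B=3 C=2)
  6. pour(C -> A) -> (A=2 B=3 C=0)
  7. pour(B -> C) -> (A=2 B=0 C=3)
Reached target in 7 moves.

Answer: 7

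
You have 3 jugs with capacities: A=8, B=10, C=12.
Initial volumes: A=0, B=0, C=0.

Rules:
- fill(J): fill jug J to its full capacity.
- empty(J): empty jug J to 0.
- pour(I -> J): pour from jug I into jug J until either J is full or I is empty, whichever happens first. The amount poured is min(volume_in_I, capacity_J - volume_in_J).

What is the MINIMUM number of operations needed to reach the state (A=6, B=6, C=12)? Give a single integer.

Answer: 7

Derivation:
BFS from (A=0, B=0, C=0). One shortest path:
  1. fill(A) -> (A=8 B=0 C=0)
  2. pour(A -> B) -> (A=0 B=8 C=0)
  3. fill(A) -> (A=8 B=8 C=0)
  4. pour(A -> C) -> (A=0 B=8 C=8)
  5. fill(A) -> (A=8 B=8 C=8)
  6. pour(A -> B) -> (A=6 B=10 C=8)
  7. pour(B -> C) -> (A=6 B=6 C=12)
Reached target in 7 moves.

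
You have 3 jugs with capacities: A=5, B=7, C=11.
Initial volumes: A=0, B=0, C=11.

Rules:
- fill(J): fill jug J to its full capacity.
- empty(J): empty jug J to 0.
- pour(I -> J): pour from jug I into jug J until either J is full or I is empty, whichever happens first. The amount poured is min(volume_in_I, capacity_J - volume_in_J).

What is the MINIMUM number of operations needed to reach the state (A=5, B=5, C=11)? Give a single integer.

Answer: 3

Derivation:
BFS from (A=0, B=0, C=11). One shortest path:
  1. fill(A) -> (A=5 B=0 C=11)
  2. pour(A -> B) -> (A=0 B=5 C=11)
  3. fill(A) -> (A=5 B=5 C=11)
Reached target in 3 moves.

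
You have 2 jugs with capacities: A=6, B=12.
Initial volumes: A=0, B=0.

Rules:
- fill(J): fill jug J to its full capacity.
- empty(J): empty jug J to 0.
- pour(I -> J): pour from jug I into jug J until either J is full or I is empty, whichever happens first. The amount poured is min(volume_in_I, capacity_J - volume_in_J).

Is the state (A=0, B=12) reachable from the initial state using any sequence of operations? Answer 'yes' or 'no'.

BFS from (A=0, B=0):
  1. fill(B) -> (A=0 B=12)
Target reached → yes.

Answer: yes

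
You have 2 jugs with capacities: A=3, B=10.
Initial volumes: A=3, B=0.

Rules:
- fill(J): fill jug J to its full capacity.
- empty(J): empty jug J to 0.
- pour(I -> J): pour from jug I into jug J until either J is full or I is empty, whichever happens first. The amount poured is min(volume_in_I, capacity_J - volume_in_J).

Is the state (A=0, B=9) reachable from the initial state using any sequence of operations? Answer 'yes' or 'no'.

BFS from (A=3, B=0):
  1. pour(A -> B) -> (A=0 B=3)
  2. fill(A) -> (A=3 B=3)
  3. pour(A -> B) -> (A=0 B=6)
  4. fill(A) -> (A=3 B=6)
  5. pour(A -> B) -> (A=0 B=9)
Target reached → yes.

Answer: yes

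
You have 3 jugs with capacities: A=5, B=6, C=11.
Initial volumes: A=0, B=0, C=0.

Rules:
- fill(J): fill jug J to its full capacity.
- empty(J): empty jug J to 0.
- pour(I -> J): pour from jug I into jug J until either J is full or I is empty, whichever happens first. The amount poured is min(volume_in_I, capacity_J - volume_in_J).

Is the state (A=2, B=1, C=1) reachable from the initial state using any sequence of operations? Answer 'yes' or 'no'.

Answer: no

Derivation:
BFS explored all 304 reachable states.
Reachable set includes: (0,0,0), (0,0,1), (0,0,2), (0,0,3), (0,0,4), (0,0,5), (0,0,6), (0,0,7), (0,0,8), (0,0,9), (0,0,10), (0,0,11) ...
Target (A=2, B=1, C=1) not in reachable set → no.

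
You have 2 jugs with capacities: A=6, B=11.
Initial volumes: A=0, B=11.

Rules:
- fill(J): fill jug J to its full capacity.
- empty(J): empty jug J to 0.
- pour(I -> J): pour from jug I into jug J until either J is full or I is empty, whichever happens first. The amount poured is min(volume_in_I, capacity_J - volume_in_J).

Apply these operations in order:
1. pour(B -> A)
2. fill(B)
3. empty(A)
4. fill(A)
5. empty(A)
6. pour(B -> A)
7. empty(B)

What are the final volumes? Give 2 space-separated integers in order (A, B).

Step 1: pour(B -> A) -> (A=6 B=5)
Step 2: fill(B) -> (A=6 B=11)
Step 3: empty(A) -> (A=0 B=11)
Step 4: fill(A) -> (A=6 B=11)
Step 5: empty(A) -> (A=0 B=11)
Step 6: pour(B -> A) -> (A=6 B=5)
Step 7: empty(B) -> (A=6 B=0)

Answer: 6 0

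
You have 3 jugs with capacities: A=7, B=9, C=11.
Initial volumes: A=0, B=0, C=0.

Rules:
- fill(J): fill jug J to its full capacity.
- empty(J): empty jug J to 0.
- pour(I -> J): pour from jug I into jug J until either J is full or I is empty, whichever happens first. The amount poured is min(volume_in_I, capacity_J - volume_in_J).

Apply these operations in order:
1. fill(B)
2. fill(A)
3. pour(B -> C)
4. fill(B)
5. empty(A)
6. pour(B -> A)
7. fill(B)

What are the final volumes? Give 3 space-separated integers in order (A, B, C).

Answer: 7 9 9

Derivation:
Step 1: fill(B) -> (A=0 B=9 C=0)
Step 2: fill(A) -> (A=7 B=9 C=0)
Step 3: pour(B -> C) -> (A=7 B=0 C=9)
Step 4: fill(B) -> (A=7 B=9 C=9)
Step 5: empty(A) -> (A=0 B=9 C=9)
Step 6: pour(B -> A) -> (A=7 B=2 C=9)
Step 7: fill(B) -> (A=7 B=9 C=9)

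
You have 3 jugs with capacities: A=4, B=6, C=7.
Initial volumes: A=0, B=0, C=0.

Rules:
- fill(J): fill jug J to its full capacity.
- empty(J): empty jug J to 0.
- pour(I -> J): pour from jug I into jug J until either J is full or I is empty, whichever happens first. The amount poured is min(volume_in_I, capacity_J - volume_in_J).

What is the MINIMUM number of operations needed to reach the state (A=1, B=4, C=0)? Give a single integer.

Answer: 6

Derivation:
BFS from (A=0, B=0, C=0). One shortest path:
  1. fill(A) -> (A=4 B=0 C=0)
  2. fill(C) -> (A=4 B=0 C=7)
  3. pour(C -> B) -> (A=4 B=6 C=1)
  4. empty(B) -> (A=4 B=0 C=1)
  5. pour(A -> B) -> (A=0 B=4 C=1)
  6. pour(C -> A) -> (A=1 B=4 C=0)
Reached target in 6 moves.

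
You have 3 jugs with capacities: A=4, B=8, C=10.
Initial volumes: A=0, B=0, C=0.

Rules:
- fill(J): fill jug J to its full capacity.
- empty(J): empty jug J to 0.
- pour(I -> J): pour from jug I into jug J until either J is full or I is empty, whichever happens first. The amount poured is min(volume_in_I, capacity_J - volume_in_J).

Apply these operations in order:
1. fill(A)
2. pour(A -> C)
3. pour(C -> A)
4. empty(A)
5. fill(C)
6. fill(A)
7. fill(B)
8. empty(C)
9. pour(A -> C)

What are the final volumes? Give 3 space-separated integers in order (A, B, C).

Step 1: fill(A) -> (A=4 B=0 C=0)
Step 2: pour(A -> C) -> (A=0 B=0 C=4)
Step 3: pour(C -> A) -> (A=4 B=0 C=0)
Step 4: empty(A) -> (A=0 B=0 C=0)
Step 5: fill(C) -> (A=0 B=0 C=10)
Step 6: fill(A) -> (A=4 B=0 C=10)
Step 7: fill(B) -> (A=4 B=8 C=10)
Step 8: empty(C) -> (A=4 B=8 C=0)
Step 9: pour(A -> C) -> (A=0 B=8 C=4)

Answer: 0 8 4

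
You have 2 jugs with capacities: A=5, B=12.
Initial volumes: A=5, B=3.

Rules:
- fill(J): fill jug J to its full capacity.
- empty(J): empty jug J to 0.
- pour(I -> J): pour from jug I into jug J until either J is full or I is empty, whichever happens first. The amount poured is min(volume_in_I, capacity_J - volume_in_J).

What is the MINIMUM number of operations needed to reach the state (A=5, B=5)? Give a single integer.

Answer: 3

Derivation:
BFS from (A=5, B=3). One shortest path:
  1. empty(B) -> (A=5 B=0)
  2. pour(A -> B) -> (A=0 B=5)
  3. fill(A) -> (A=5 B=5)
Reached target in 3 moves.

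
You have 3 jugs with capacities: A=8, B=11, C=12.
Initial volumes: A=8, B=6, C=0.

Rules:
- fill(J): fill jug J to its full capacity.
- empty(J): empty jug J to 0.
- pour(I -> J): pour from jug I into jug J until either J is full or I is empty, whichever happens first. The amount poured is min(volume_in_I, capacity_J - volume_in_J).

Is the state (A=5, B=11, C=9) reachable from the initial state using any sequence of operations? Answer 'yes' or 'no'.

Answer: yes

Derivation:
BFS from (A=8, B=6, C=0):
  1. pour(B -> C) -> (A=8 B=0 C=6)
  2. pour(A -> C) -> (A=2 B=0 C=12)
  3. pour(C -> B) -> (A=2 B=11 C=1)
  4. pour(B -> A) -> (A=8 B=5 C=1)
  5. pour(A -> C) -> (A=0 B=5 C=9)
  6. pour(B -> A) -> (A=5 B=0 C=9)
  7. fill(B) -> (A=5 B=11 C=9)
Target reached → yes.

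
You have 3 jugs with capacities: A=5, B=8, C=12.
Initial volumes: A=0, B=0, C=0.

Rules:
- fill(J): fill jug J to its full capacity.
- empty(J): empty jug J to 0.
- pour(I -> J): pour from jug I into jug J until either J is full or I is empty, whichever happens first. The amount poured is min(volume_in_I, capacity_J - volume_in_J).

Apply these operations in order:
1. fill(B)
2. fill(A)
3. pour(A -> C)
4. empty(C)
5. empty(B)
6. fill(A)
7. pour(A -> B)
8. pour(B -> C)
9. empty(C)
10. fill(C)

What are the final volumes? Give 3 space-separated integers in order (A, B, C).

Answer: 0 0 12

Derivation:
Step 1: fill(B) -> (A=0 B=8 C=0)
Step 2: fill(A) -> (A=5 B=8 C=0)
Step 3: pour(A -> C) -> (A=0 B=8 C=5)
Step 4: empty(C) -> (A=0 B=8 C=0)
Step 5: empty(B) -> (A=0 B=0 C=0)
Step 6: fill(A) -> (A=5 B=0 C=0)
Step 7: pour(A -> B) -> (A=0 B=5 C=0)
Step 8: pour(B -> C) -> (A=0 B=0 C=5)
Step 9: empty(C) -> (A=0 B=0 C=0)
Step 10: fill(C) -> (A=0 B=0 C=12)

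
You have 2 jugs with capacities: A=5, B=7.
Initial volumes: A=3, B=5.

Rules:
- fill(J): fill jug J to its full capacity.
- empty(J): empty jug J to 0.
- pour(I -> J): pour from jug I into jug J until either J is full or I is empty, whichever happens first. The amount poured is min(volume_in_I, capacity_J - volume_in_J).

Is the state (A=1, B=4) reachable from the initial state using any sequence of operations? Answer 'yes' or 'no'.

BFS explored all 25 reachable states.
Reachable set includes: (0,0), (0,1), (0,2), (0,3), (0,4), (0,5), (0,6), (0,7), (1,0), (1,7), (2,0), (2,7) ...
Target (A=1, B=4) not in reachable set → no.

Answer: no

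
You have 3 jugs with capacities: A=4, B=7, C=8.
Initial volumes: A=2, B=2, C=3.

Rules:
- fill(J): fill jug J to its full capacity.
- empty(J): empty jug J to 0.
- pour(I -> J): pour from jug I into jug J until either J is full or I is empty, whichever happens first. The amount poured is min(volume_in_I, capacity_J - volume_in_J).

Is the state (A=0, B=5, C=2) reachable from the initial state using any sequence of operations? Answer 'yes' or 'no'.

BFS from (A=2, B=2, C=3):
  1. pour(C -> B) -> (A=2 B=5 C=0)
  2. pour(A -> C) -> (A=0 B=5 C=2)
Target reached → yes.

Answer: yes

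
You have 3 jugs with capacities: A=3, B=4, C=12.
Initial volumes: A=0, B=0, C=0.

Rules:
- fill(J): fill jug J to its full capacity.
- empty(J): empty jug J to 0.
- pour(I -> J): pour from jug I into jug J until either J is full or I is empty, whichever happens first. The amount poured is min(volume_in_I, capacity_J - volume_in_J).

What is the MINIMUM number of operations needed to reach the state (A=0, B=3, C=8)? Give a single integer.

Answer: 5

Derivation:
BFS from (A=0, B=0, C=0). One shortest path:
  1. fill(A) -> (A=3 B=0 C=0)
  2. fill(C) -> (A=3 B=0 C=12)
  3. pour(C -> B) -> (A=3 B=4 C=8)
  4. empty(B) -> (A=3 B=0 C=8)
  5. pour(A -> B) -> (A=0 B=3 C=8)
Reached target in 5 moves.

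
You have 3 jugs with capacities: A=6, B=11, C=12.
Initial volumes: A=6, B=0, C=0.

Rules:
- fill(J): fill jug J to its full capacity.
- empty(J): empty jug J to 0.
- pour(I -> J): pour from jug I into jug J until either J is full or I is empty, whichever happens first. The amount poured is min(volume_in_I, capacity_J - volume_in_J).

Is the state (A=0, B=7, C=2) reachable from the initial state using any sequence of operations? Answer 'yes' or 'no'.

Answer: yes

Derivation:
BFS from (A=6, B=0, C=0):
  1. fill(C) -> (A=6 B=0 C=12)
  2. pour(A -> B) -> (A=0 B=6 C=12)
  3. fill(A) -> (A=6 B=6 C=12)
  4. pour(A -> B) -> (A=1 B=11 C=12)
  5. empty(B) -> (A=1 B=0 C=12)
  6. pour(C -> B) -> (A=1 B=11 C=1)
  7. empty(B) -> (A=1 B=0 C=1)
  8. pour(C -> B) -> (A=1 B=1 C=0)
  9. fill(C) -> (A=1 B=1 C=12)
  10. pour(C -> B) -> (A=1 B=11 C=2)
  11. empty(B) -> (A=1 B=0 C=2)
  12. pour(A -> B) -> (A=0 B=1 C=2)
  13. fill(A) -> (A=6 B=1 C=2)
  14. pour(A -> B) -> (A=0 B=7 C=2)
Target reached → yes.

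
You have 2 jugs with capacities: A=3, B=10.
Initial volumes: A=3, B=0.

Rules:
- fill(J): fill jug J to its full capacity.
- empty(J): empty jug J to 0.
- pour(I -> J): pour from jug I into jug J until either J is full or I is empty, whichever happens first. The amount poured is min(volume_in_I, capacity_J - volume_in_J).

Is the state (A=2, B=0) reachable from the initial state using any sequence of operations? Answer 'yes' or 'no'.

Answer: yes

Derivation:
BFS from (A=3, B=0):
  1. pour(A -> B) -> (A=0 B=3)
  2. fill(A) -> (A=3 B=3)
  3. pour(A -> B) -> (A=0 B=6)
  4. fill(A) -> (A=3 B=6)
  5. pour(A -> B) -> (A=0 B=9)
  6. fill(A) -> (A=3 B=9)
  7. pour(A -> B) -> (A=2 B=10)
  8. empty(B) -> (A=2 B=0)
Target reached → yes.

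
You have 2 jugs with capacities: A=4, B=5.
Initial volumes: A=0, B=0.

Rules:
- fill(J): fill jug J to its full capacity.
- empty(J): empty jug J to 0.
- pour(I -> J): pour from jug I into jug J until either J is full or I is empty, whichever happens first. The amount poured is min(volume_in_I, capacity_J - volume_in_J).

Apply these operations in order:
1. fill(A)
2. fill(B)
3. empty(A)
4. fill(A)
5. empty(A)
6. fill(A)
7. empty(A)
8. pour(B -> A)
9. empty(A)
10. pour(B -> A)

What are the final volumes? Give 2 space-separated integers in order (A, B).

Step 1: fill(A) -> (A=4 B=0)
Step 2: fill(B) -> (A=4 B=5)
Step 3: empty(A) -> (A=0 B=5)
Step 4: fill(A) -> (A=4 B=5)
Step 5: empty(A) -> (A=0 B=5)
Step 6: fill(A) -> (A=4 B=5)
Step 7: empty(A) -> (A=0 B=5)
Step 8: pour(B -> A) -> (A=4 B=1)
Step 9: empty(A) -> (A=0 B=1)
Step 10: pour(B -> A) -> (A=1 B=0)

Answer: 1 0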